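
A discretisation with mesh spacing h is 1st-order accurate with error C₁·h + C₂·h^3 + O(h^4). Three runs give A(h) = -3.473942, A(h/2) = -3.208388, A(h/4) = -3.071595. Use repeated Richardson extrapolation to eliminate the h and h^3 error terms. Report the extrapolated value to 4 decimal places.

First eliminate the h term (factor 2^1 = 2):
  B₁ = (2·(-3.208388) − (-3.473942))/1 = -2.942834
  B₂ = (2·(-3.071595) − (-3.208388))/1 = -2.934802
Then eliminate the h^3 term (factor 2^3 = 8):
  (8·(-2.934802) − (-2.942834))/7 = -2.933655

-2.9337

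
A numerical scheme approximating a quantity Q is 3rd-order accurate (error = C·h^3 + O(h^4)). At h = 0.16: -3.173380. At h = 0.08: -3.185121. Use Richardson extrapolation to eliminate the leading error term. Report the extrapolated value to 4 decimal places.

-3.1868

The leading error scales as h^3; refining by a factor of 2 reduces it by 2^3 = 8.
Extrapolated value = (8·A(h/2) − A(h)) / (8 − 1)
= (8·(-3.185121) − (-3.173380)) / 7
= -22.307588 / 7 = -3.186798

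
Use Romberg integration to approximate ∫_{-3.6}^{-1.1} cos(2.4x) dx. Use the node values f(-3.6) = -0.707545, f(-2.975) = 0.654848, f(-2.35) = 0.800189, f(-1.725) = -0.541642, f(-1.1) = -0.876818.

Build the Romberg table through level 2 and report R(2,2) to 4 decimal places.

R(0,0) (trapezoid, 1 panel, h=2.5000): -1.980454
R(1,0) (trapezoid, 2 panels, h=1.2500): 0.010009
R(2,0) (trapezoid, 4 panels, h=0.6250): 0.075758
R(1,1) = 0.010009 + (0.010009 − (-1.980454))/3 = 0.673497
R(2,1) = 0.075758 + (0.075758 − 0.010009)/3 = 0.097674
R(2,2) = 0.097674 + (0.097674 − 0.673497)/15 = 0.059286

0.0593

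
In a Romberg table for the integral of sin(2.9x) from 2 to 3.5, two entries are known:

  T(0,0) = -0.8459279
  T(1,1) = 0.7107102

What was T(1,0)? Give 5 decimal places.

From T(1,1) = (4·T(1,0) − T(0,0))/3, solve for T(1,0):
4·T(1,0) = 3·0.7107102 + (-0.8459279) = 1.2862027
T(1,0) = 0.3215507

0.32155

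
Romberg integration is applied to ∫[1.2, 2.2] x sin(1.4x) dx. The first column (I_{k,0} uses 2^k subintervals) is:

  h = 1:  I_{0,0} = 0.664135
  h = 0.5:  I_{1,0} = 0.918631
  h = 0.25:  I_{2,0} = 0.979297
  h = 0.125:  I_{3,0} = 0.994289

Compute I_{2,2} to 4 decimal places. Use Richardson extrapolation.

0.9993

Richardson extrapolation on the trapezoidal column (denominator 4−1=3):
I_{1,1} = (4·0.918631 − 0.664135) / 3 = 1.003463
I_{2,1} = 0.979297 + (0.979297 − 0.918631)/3 = 0.999519
I_{2,2} = 0.999519 + (0.999519 − 1.003463)/15 = 0.999256
(Column j=1 coincides with Simpson's rule on the same nodes.)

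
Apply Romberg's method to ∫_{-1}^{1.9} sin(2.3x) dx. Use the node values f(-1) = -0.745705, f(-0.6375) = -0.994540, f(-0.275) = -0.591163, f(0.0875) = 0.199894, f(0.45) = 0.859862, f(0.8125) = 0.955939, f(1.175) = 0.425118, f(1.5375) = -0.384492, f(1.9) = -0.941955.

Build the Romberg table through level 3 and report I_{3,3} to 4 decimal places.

I_{0,0} (trapezoid, 1 panel, h=2.9000): -2.447107
I_{1,0} (trapezoid, 2 panels, h=1.4500): 0.023246
I_{2,0} (trapezoid, 4 panels, h=0.7250): -0.108759
I_{3,0} (trapezoid, 8 panels, h=0.3625): -0.135289
I_{1,1} = 0.023246 + (0.023246 − (-2.447107))/3 = 0.846697
I_{2,1} = -0.108759 + (-0.108759 − 0.023246)/3 = -0.152761
I_{3,1} = -0.135289 + (-0.135289 − (-0.108759))/3 = -0.144132
I_{2,2} = -0.152761 + (-0.152761 − 0.846697)/15 = -0.219392
I_{3,2} = -0.144132 + (-0.144132 − (-0.152761))/15 = -0.143557
I_{3,3} = -0.143557 + (-0.143557 − (-0.219392))/63 = -0.142353

-0.1424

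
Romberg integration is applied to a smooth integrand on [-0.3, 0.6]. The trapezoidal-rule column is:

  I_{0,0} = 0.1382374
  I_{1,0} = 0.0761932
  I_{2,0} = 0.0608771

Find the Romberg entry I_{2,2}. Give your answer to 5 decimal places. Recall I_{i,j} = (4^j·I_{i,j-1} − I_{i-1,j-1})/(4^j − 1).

0.05579

Richardson extrapolation on the trapezoidal column (denominator 4−1=3):
I_{1,1} = (4·0.0761932 − 0.1382374) / 3 = 0.0555118
I_{2,1} = 0.0608771 + (0.0608771 − 0.0761932)/3 = 0.0557717
I_{2,2} = (16·0.0557717 − 0.0555118) / 15 = 0.0557890
(Column j=1 coincides with Simpson's rule on the same nodes.)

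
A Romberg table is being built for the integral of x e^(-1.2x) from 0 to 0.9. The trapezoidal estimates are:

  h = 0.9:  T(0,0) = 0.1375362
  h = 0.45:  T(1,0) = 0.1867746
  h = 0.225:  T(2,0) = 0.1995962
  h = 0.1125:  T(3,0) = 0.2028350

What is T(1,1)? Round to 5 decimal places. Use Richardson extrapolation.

0.20319

Richardson extrapolation on the trapezoidal column (denominator 4−1=3):
T(1,1) = (4·0.1867746 − 0.1375362) / 3 = 0.2031874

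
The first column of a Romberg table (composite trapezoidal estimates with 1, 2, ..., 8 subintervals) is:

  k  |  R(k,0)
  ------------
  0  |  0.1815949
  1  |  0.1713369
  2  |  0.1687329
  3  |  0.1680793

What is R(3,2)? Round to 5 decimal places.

0.16786

Richardson extrapolation on the trapezoidal column (denominator 4−1=3):
R(2,1) = 0.1687329 + (0.1687329 − 0.1713369)/3 = 0.1678649
R(3,1) = 0.1680793 + (0.1680793 − 0.1687329)/3 = 0.1678614
R(3,2) = (16·0.1678614 − 0.1678649) / 15 = 0.1678612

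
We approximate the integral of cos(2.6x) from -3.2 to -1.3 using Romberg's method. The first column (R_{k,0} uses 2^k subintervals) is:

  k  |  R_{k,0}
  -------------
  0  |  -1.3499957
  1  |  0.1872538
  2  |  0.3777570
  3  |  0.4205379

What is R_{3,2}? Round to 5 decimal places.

R_{2,1} = (4·0.3777570 − 0.1872538) / 3 = 0.4412581
R_{3,1} = 0.4205379 + (0.4205379 − 0.3777570)/3 = 0.4347982
R_{3,2} = 0.4347982 + (0.4347982 − 0.4412581)/15 = 0.4343675

0.43437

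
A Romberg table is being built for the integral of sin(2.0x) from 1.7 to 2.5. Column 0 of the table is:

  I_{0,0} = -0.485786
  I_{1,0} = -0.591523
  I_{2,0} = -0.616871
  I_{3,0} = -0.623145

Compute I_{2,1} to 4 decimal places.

Richardson extrapolation on the trapezoidal column (denominator 4−1=3):
I_{2,1} = -0.616871 + (-0.616871 − (-0.591523))/3 = -0.625320

-0.6253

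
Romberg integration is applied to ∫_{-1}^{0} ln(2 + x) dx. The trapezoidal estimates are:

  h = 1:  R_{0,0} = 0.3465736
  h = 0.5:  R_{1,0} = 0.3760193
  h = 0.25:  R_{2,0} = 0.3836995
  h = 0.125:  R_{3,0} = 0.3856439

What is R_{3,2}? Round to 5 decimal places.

Richardson extrapolation on the trapezoidal column (denominator 4−1=3):
R_{2,1} = (4·0.3836995 − 0.3760193) / 3 = 0.3862596
R_{3,1} = (4·0.3856439 − 0.3836995) / 3 = 0.3862920
R_{3,2} = 0.3862920 + (0.3862920 − 0.3862596)/15 = 0.3862942

0.38629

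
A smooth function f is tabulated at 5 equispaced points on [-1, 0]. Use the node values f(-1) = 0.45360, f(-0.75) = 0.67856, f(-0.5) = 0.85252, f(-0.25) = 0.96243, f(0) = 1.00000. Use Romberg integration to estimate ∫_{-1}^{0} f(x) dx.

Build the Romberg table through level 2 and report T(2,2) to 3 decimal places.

0.810

T(0,0) (trapezoid, 1 panel, h=1.0000): 0.72680
T(1,0) (trapezoid, 2 panels, h=0.5000): 0.78966
T(2,0) (trapezoid, 4 panels, h=0.2500): 0.80508
T(1,1) = 0.78966 + (0.78966 − 0.72680)/3 = 0.81061
T(2,1) = 0.80508 + (0.80508 − 0.78966)/3 = 0.81022
T(2,2) = 0.81022 + (0.81022 − 0.81061)/15 = 0.81019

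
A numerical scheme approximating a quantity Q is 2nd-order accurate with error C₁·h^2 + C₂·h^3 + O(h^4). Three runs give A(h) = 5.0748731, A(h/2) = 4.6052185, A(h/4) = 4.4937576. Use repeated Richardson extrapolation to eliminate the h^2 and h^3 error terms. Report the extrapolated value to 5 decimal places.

First eliminate the h^2 term (factor 2^2 = 4):
  B₁ = (4·4.6052185 − 5.0748731)/3 = 4.4486670
  B₂ = (4·4.4937576 − 4.6052185)/3 = 4.4566040
Then eliminate the h^3 term (factor 2^3 = 8):
  (8·4.4566040 − 4.4486670)/7 = 4.4577379

4.45774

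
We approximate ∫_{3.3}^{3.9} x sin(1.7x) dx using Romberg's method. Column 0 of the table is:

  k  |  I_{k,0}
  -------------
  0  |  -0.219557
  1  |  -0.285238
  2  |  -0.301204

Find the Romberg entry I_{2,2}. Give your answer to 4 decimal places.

-0.3065

Richardson extrapolation on the trapezoidal column (denominator 4−1=3):
I_{1,1} = -0.285238 + (-0.285238 − (-0.219557))/3 = -0.307132
I_{2,1} = (4·(-0.301204) − (-0.285238)) / 3 = -0.306526
I_{2,2} = (16·(-0.306526) − (-0.307132)) / 15 = -0.306486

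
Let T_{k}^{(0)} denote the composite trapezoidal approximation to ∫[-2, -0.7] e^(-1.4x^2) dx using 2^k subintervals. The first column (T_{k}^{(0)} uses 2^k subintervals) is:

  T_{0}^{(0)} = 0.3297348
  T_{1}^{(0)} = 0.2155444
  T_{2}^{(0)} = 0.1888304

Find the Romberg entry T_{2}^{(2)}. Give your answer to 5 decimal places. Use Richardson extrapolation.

0.18009

T_{1}^{(1)} = (4·0.2155444 − 0.3297348) / 3 = 0.1774809
T_{2}^{(1)} = 0.1888304 + (0.1888304 − 0.2155444)/3 = 0.1799257
T_{2}^{(2)} = (16·0.1799257 − 0.1774809) / 15 = 0.1800887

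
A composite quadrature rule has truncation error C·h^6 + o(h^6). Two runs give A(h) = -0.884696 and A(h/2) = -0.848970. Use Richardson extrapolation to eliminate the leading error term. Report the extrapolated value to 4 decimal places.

Extrapolated value = (64·A(h/2) − A(h)) / (64 − 1)
= (64·(-0.848970) − (-0.884696)) / 63
= -53.449384 / 63 = -0.848403

-0.8484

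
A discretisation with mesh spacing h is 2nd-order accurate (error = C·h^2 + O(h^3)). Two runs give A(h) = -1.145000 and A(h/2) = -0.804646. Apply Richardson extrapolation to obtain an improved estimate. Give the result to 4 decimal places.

-0.6912

The leading error scales as h^2; refining by a factor of 2 reduces it by 2^2 = 4.
Extrapolated value = (4·A(h/2) − A(h)) / (4 − 1)
= (4·(-0.804646) − (-1.145000)) / 3
= -2.073584 / 3 = -0.691195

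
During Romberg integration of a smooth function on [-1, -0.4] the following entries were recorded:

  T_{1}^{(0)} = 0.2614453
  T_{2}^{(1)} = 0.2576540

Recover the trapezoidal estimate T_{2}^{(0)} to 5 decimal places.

From T_{2}^{(1)} = (4·T_{2}^{(0)} − T_{1}^{(0)})/3, solve for T_{2}^{(0)}:
4·T_{2}^{(0)} = 3·0.2576540 + 0.2614453 = 1.0344073
T_{2}^{(0)} = 0.2586018

0.25860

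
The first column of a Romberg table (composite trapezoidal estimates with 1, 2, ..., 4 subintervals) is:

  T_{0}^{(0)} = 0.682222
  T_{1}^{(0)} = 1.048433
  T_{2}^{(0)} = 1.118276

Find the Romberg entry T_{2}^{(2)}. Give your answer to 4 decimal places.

1.1396

T_{1}^{(1)} = 1.048433 + (1.048433 − 0.682222)/3 = 1.170503
T_{2}^{(1)} = (4·1.118276 − 1.048433) / 3 = 1.141557
T_{2}^{(2)} = 1.141557 + (1.141557 − 1.170503)/15 = 1.139627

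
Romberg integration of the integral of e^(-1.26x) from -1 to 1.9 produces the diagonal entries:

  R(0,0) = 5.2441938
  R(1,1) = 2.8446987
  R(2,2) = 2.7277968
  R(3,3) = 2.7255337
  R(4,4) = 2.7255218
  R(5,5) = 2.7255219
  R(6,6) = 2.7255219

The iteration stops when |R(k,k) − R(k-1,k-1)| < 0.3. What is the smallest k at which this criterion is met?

|R(1,1) − R(0,0)| = 2.3994951 ≥ 0.3
|R(2,2) − R(1,1)| = 0.1169019 < 0.3

k = 2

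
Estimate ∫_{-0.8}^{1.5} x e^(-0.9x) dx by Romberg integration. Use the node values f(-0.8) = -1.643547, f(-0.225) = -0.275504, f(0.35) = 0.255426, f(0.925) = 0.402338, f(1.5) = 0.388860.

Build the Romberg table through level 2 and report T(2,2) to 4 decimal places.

T(0,0) (trapezoid, 1 panel, h=2.3000): -1.442890
T(1,0) (trapezoid, 2 panels, h=1.1500): -0.427705
T(2,0) (trapezoid, 4 panels, h=0.5750): -0.140923
T(1,1) = -0.427705 + (-0.427705 − (-1.442890))/3 = -0.089310
T(2,1) = -0.140923 + (-0.140923 − (-0.427705))/3 = -0.045329
T(2,2) = -0.045329 + (-0.045329 − (-0.089310))/15 = -0.042397

-0.0424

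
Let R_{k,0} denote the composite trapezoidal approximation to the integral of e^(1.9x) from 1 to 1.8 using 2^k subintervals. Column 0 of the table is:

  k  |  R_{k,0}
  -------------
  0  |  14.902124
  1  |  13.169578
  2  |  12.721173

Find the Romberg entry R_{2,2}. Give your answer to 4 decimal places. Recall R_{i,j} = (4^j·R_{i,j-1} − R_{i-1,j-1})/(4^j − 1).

12.5703

Richardson extrapolation on the trapezoidal column (denominator 4−1=3):
R_{1,1} = (4·13.169578 − 14.902124) / 3 = 12.592063
R_{2,1} = (4·12.721173 − 13.169578) / 3 = 12.571705
R_{2,2} = (16·12.571705 − 12.592063) / 15 = 12.570348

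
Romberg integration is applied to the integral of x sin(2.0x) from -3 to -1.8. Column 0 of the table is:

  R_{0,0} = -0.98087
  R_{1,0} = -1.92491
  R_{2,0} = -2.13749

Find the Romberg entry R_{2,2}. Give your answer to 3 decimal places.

R_{1,1} = -1.92491 + (-1.92491 − (-0.98087))/3 = -2.23959
R_{2,1} = (4·(-2.13749) − (-1.92491)) / 3 = -2.20835
R_{2,2} = (16·(-2.20835) − (-2.23959)) / 15 = -2.20627
(Column j=1 coincides with Simpson's rule on the same nodes.)

-2.206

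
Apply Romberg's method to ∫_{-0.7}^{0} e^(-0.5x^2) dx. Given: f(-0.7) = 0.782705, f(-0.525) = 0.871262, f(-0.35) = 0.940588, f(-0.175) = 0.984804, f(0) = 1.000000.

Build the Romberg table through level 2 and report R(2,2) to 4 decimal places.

0.6468

R(0,0) (trapezoid, 1 panel, h=0.7000): 0.623947
R(1,0) (trapezoid, 2 panels, h=0.3500): 0.641179
R(2,0) (trapezoid, 4 panels, h=0.1750): 0.645401
R(1,1) = 0.641179 + (0.641179 − 0.623947)/3 = 0.646923
R(2,1) = 0.645401 + (0.645401 − 0.641179)/3 = 0.646808
R(2,2) = 0.646808 + (0.646808 − 0.646923)/15 = 0.646800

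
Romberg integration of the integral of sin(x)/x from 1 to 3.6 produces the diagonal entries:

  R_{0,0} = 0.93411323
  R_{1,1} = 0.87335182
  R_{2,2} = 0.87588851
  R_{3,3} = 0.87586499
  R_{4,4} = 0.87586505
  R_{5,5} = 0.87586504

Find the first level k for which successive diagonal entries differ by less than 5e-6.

k = 4

|R_{1,1} − R_{0,0}| = 0.06076141 ≥ 5e-6
|R_{2,2} − R_{1,1}| = 0.00253669 ≥ 5e-6
|R_{3,3} − R_{2,2}| = 0.00002352 ≥ 5e-6
|R_{4,4} − R_{3,3}| = 0.00000006 < 5e-6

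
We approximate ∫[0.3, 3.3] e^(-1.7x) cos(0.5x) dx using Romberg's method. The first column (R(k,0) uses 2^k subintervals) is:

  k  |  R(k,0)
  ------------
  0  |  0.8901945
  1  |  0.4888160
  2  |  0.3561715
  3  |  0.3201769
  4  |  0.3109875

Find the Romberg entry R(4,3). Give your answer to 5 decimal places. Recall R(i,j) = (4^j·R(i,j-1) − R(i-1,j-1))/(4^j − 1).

R(2,1) = 0.3561715 + (0.3561715 − 0.4888160)/3 = 0.3119567
R(3,1) = (4·0.3201769 − 0.3561715) / 3 = 0.3081787
R(4,1) = 0.3109875 + (0.3109875 − 0.3201769)/3 = 0.3079244
R(3,2) = 0.3081787 + (0.3081787 − 0.3119567)/15 = 0.3079268
R(4,2) = 0.3079244 + (0.3079244 − 0.3081787)/15 = 0.3079074
R(4,3) = 0.3079074 + (0.3079074 − 0.3079268)/63 = 0.3079071
(Column j=1 coincides with Simpson's rule on the same nodes.)

0.30791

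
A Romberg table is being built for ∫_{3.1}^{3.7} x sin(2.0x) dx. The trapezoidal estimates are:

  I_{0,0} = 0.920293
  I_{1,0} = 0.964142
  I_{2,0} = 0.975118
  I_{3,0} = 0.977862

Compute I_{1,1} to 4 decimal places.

0.9788

Richardson extrapolation on the trapezoidal column (denominator 4−1=3):
I_{1,1} = 0.964142 + (0.964142 − 0.920293)/3 = 0.978758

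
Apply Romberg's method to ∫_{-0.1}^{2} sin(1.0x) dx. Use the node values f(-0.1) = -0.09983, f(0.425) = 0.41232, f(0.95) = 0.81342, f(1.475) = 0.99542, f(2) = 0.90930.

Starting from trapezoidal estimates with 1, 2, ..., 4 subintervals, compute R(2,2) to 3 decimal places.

R(0,0) (trapezoid, 1 panel, h=2.1000): 0.84994
R(1,0) (trapezoid, 2 panels, h=1.0500): 1.27906
R(2,0) (trapezoid, 4 panels, h=0.5250): 1.37859
R(1,1) = 1.27906 + (1.27906 − 0.84994)/3 = 1.42210
R(2,1) = 1.37859 + (1.37859 − 1.27906)/3 = 1.41177
R(2,2) = 1.41177 + (1.41177 − 1.42210)/15 = 1.41108

1.411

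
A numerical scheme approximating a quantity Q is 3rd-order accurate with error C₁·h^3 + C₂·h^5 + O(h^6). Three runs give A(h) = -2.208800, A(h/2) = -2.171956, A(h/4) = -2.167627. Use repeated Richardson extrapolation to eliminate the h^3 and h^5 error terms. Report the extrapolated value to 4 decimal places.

First eliminate the h^3 term (factor 2^3 = 8):
  B₁ = (8·(-2.171956) − (-2.208800))/7 = -2.166693
  B₂ = (8·(-2.167627) − (-2.171956))/7 = -2.167009
Then eliminate the h^5 term (factor 2^5 = 32):
  (32·(-2.167009) − (-2.166693))/31 = -2.167019

-2.1670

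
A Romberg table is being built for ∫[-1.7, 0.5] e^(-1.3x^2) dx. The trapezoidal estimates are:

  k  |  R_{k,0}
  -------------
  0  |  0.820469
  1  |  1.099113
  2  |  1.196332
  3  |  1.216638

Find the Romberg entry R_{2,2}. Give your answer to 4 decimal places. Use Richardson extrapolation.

R_{1,1} = 1.099113 + (1.099113 − 0.820469)/3 = 1.191994
R_{2,1} = 1.196332 + (1.196332 − 1.099113)/3 = 1.228738
R_{2,2} = (16·1.228738 − 1.191994) / 15 = 1.231188
(Column j=1 coincides with Simpson's rule on the same nodes.)

1.2312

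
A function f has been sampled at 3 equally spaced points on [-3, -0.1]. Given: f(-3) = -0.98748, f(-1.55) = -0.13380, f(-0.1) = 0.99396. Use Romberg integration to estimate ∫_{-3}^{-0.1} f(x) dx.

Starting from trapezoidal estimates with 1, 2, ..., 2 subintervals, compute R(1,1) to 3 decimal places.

R(0,0) (trapezoid, 1 panel, h=2.9000): 0.00940
R(1,0) (trapezoid, 2 panels, h=1.4500): -0.18931
R(1,1) = -0.18931 + (-0.18931 − 0.00940)/3 = -0.25555

-0.256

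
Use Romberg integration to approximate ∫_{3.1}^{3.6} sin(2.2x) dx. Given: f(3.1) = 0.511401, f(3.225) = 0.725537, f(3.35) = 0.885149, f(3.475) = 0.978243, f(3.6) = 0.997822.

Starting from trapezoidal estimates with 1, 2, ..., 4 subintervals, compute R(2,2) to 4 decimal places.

R(0,0) (trapezoid, 1 panel, h=0.5000): 0.377306
R(1,0) (trapezoid, 2 panels, h=0.2500): 0.409940
R(2,0) (trapezoid, 4 panels, h=0.1250): 0.417943
R(1,1) = 0.409940 + (0.409940 − 0.377306)/3 = 0.420818
R(2,1) = 0.417943 + (0.417943 − 0.409940)/3 = 0.420611
R(2,2) = 0.420611 + (0.420611 − 0.420818)/15 = 0.420597

0.4206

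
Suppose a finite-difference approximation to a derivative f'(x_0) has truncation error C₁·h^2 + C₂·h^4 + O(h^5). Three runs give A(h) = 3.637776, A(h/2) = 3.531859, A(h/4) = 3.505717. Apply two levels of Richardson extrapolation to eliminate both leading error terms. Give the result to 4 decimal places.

3.4970

First eliminate the h^2 term (factor 2^2 = 4):
  B₁ = (4·3.531859 − 3.637776)/3 = 3.496553
  B₂ = (4·3.505717 − 3.531859)/3 = 3.497003
Then eliminate the h^4 term (factor 2^4 = 16):
  (16·3.497003 − 3.496553)/15 = 3.497033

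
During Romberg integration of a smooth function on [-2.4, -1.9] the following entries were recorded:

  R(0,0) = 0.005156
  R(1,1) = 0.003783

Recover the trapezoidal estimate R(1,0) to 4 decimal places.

0.0041

From R(1,1) = (4·R(1,0) − R(0,0))/3, solve for R(1,0):
4·R(1,0) = 3·0.003783 + 0.005156 = 0.016505
R(1,0) = 0.004126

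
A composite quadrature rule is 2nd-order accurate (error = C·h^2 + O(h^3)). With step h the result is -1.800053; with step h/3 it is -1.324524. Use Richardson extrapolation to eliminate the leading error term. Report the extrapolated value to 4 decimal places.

-1.2651

The leading error scales as h^2; refining by a factor of 3 reduces it by 3^2 = 9.
Extrapolated value = (9·A(h/3) − A(h)) / (9 − 1)
= (9·(-1.324524) − (-1.800053)) / 8
= -10.120663 / 8 = -1.265083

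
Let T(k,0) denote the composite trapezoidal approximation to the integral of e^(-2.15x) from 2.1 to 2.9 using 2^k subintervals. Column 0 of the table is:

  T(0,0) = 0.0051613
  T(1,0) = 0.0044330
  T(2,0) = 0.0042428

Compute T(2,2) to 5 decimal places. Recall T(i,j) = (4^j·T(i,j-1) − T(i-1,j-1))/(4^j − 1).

Richardson extrapolation on the trapezoidal column (denominator 4−1=3):
T(1,1) = 0.0044330 + (0.0044330 − 0.0051613)/3 = 0.0041902
T(2,1) = 0.0042428 + (0.0042428 − 0.0044330)/3 = 0.0041794
T(2,2) = (16·0.0041794 − 0.0041902) / 15 = 0.0041787
(Column j=1 coincides with Simpson's rule on the same nodes.)

0.00418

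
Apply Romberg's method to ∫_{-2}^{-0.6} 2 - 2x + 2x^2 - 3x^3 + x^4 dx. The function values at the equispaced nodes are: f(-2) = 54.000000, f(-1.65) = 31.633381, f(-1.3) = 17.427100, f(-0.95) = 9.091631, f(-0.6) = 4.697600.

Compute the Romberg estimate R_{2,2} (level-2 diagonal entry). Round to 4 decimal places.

29.9166

R_{0,0} (trapezoid, 1 panel, h=1.4000): 41.088320
R_{1,0} (trapezoid, 2 panels, h=0.7000): 32.743130
R_{2,0} (trapezoid, 4 panels, h=0.3500): 30.625319
R_{1,1} = 32.743130 + (32.743130 − 41.088320)/3 = 29.961400
R_{2,1} = 30.625319 + (30.625319 − 32.743130)/3 = 29.919382
R_{2,2} = 29.919382 + (29.919382 − 29.961400)/15 = 29.916581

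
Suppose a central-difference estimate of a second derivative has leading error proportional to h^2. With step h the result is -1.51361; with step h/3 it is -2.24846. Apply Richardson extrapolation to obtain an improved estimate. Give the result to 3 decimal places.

The leading error scales as h^2; refining by a factor of 3 reduces it by 3^2 = 9.
Extrapolated value = (9·A(h/3) − A(h)) / (9 − 1)
= (9·(-2.24846) − (-1.51361)) / 8
= -18.72253 / 8 = -2.34032

-2.340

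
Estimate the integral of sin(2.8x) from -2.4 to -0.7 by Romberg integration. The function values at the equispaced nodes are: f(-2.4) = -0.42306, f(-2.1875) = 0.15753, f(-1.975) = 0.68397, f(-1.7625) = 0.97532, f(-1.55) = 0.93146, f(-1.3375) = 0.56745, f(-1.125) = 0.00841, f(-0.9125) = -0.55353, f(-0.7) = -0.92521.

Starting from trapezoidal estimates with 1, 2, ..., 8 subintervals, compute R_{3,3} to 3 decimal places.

R_{0,0} (trapezoid, 1 panel, h=1.7000): -1.14603
R_{1,0} (trapezoid, 2 panels, h=0.8500): 0.21873
R_{2,0} (trapezoid, 4 panels, h=0.4250): 0.40362
R_{3,0} (trapezoid, 8 panels, h=0.2125): 0.44550
R_{1,1} = 0.21873 + (0.21873 − (-1.14603))/3 = 0.67365
R_{2,1} = 0.40362 + (0.40362 − 0.21873)/3 = 0.46525
R_{3,1} = 0.44550 + (0.44550 − 0.40362)/3 = 0.45946
R_{2,2} = 0.46525 + (0.46525 − 0.67365)/15 = 0.45136
R_{3,2} = 0.45946 + (0.45946 − 0.46525)/15 = 0.45907
R_{3,3} = 0.45907 + (0.45907 − 0.45136)/63 = 0.45919

0.459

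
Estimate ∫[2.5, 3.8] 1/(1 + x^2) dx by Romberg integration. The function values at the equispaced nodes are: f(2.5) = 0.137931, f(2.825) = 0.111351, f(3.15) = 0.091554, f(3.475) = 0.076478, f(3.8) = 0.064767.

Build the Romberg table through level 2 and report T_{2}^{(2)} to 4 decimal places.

0.1232

T_{0}^{(0)} (trapezoid, 1 panel, h=1.3000): 0.131754
T_{1}^{(0)} (trapezoid, 2 panels, h=0.6500): 0.125387
T_{2}^{(0)} (trapezoid, 4 panels, h=0.3250): 0.123738
T_{1}^{(1)} = 0.125387 + (0.125387 − 0.131754)/3 = 0.123265
T_{2}^{(1)} = 0.123738 + (0.123738 − 0.125387)/3 = 0.123188
T_{2}^{(2)} = 0.123188 + (0.123188 − 0.123265)/15 = 0.123183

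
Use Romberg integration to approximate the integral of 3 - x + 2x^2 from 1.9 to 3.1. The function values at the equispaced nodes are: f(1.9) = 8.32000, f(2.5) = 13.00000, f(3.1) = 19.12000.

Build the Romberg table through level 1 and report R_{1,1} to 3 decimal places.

15.888

R_{0,0} (trapezoid, 1 panel, h=1.2000): 16.46400
R_{1,0} (trapezoid, 2 panels, h=0.6000): 16.03200
R_{1,1} = 16.03200 + (16.03200 − 16.46400)/3 = 15.88800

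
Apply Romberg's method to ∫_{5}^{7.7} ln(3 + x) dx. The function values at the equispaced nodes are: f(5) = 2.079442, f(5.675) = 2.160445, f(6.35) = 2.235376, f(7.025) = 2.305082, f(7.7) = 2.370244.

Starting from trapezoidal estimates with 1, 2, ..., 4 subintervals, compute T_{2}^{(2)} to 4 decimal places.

T_{0}^{(0)} (trapezoid, 1 panel, h=2.7000): 6.007076
T_{1}^{(0)} (trapezoid, 2 panels, h=1.3500): 6.021296
T_{2}^{(0)} (trapezoid, 4 panels, h=0.6750): 6.024879
T_{1}^{(1)} = 6.021296 + (6.021296 − 6.007076)/3 = 6.026036
T_{2}^{(1)} = 6.024879 + (6.024879 − 6.021296)/3 = 6.026073
T_{2}^{(2)} = 6.026073 + (6.026073 − 6.026036)/15 = 6.026075

6.0261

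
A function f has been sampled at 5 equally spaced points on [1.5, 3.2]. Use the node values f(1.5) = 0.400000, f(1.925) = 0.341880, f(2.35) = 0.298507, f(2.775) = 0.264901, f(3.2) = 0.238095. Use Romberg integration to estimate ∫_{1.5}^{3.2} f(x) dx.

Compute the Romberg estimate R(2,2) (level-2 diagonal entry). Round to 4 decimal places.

0.5188

R(0,0) (trapezoid, 1 panel, h=1.7000): 0.542381
R(1,0) (trapezoid, 2 panels, h=0.8500): 0.524921
R(2,0) (trapezoid, 4 panels, h=0.4250): 0.520343
R(1,1) = 0.524921 + (0.524921 − 0.542381)/3 = 0.519101
R(2,1) = 0.520343 + (0.520343 − 0.524921)/3 = 0.518817
R(2,2) = 0.518817 + (0.518817 − 0.519101)/15 = 0.518798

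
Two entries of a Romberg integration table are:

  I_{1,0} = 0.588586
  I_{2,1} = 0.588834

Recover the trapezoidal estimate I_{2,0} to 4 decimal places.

0.5888

From I_{2,1} = (4·I_{2,0} − I_{1,0})/3, solve for I_{2,0}:
4·I_{2,0} = 3·0.588834 + 0.588586 = 2.355088
I_{2,0} = 0.588772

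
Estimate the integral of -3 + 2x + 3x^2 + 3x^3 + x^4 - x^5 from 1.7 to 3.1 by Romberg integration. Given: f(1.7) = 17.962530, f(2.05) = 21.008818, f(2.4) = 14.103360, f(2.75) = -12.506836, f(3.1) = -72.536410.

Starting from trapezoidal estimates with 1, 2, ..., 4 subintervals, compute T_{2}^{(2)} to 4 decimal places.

T_{0}^{(0)} (trapezoid, 1 panel, h=1.4000): -38.201716
T_{1}^{(0)} (trapezoid, 2 panels, h=0.7000): -9.228506
T_{2}^{(0)} (trapezoid, 4 panels, h=0.3500): -1.638559
T_{1}^{(1)} = -9.228506 + (-9.228506 − (-38.201716))/3 = 0.429231
T_{2}^{(1)} = -1.638559 + (-1.638559 − (-9.228506))/3 = 0.891423
T_{2}^{(2)} = 0.891423 + (0.891423 − 0.429231)/15 = 0.922236

0.9222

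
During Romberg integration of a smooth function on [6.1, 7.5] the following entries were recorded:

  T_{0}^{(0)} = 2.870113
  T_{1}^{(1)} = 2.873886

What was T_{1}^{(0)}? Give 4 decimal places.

From T_{1}^{(1)} = (4·T_{1}^{(0)} − T_{0}^{(0)})/3, solve for T_{1}^{(0)}:
4·T_{1}^{(0)} = 3·2.873886 + 2.870113 = 11.491771
T_{1}^{(0)} = 2.872943

2.8729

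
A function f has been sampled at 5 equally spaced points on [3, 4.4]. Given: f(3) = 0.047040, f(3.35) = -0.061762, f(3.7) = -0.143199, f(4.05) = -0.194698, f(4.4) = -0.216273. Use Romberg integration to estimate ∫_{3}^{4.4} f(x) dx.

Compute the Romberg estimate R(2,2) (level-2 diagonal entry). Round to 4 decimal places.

R(0,0) (trapezoid, 1 panel, h=1.4000): -0.118463
R(1,0) (trapezoid, 2 panels, h=0.7000): -0.159471
R(2,0) (trapezoid, 4 panels, h=0.3500): -0.169496
R(1,1) = -0.159471 + (-0.159471 − (-0.118463))/3 = -0.173140
R(2,1) = -0.169496 + (-0.169496 − (-0.159471))/3 = -0.172838
R(2,2) = -0.172838 + (-0.172838 − (-0.173140))/15 = -0.172818

-0.1728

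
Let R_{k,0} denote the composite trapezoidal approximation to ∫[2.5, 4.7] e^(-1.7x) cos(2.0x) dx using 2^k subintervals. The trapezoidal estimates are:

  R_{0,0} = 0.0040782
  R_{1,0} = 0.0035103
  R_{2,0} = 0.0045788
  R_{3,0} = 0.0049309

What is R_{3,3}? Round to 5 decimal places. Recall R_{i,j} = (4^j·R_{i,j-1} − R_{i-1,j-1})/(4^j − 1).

0.00506

Richardson extrapolation on the trapezoidal column (denominator 4−1=3):
R_{1,1} = 0.0035103 + (0.0035103 − 0.0040782)/3 = 0.0033210
R_{2,1} = 0.0045788 + (0.0045788 − 0.0035103)/3 = 0.0049350
R_{3,1} = (4·0.0049309 − 0.0045788) / 3 = 0.0050483
R_{2,2} = (16·0.0049350 − 0.0033210) / 15 = 0.0050426
R_{3,2} = (16·0.0050483 − 0.0049350) / 15 = 0.0050559
R_{3,3} = 0.0050559 + (0.0050559 − 0.0050426)/63 = 0.0050561
(Column j=1 coincides with Simpson's rule on the same nodes.)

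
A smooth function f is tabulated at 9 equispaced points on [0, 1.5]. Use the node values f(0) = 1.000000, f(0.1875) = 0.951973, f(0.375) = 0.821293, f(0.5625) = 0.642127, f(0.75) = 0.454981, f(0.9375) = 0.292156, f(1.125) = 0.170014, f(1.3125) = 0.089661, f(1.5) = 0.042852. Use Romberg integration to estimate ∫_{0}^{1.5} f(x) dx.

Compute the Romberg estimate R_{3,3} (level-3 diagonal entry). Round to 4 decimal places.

0.7399

R_{0,0} (trapezoid, 1 panel, h=1.5000): 0.782139
R_{1,0} (trapezoid, 2 panels, h=0.7500): 0.732305
R_{2,0} (trapezoid, 4 panels, h=0.3750): 0.737893
R_{3,0} (trapezoid, 8 panels, h=0.1875): 0.739431
R_{1,1} = 0.732305 + (0.732305 − 0.782139)/3 = 0.715694
R_{2,1} = 0.737893 + (0.737893 − 0.732305)/3 = 0.739756
R_{3,1} = 0.739431 + (0.739431 − 0.737893)/3 = 0.739944
R_{2,2} = 0.739756 + (0.739756 − 0.715694)/15 = 0.741360
R_{3,2} = 0.739944 + (0.739944 − 0.739756)/15 = 0.739957
R_{3,3} = 0.739957 + (0.739957 − 0.741360)/63 = 0.739935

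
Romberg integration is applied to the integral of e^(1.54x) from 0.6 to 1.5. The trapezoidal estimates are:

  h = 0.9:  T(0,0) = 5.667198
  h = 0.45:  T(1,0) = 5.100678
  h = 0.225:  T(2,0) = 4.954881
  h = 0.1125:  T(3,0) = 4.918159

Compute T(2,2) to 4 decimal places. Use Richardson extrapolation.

T(1,1) = (4·5.100678 − 5.667198) / 3 = 4.911838
T(2,1) = (4·4.954881 − 5.100678) / 3 = 4.906282
T(2,2) = 4.906282 + (4.906282 − 4.911838)/15 = 4.905912

4.9059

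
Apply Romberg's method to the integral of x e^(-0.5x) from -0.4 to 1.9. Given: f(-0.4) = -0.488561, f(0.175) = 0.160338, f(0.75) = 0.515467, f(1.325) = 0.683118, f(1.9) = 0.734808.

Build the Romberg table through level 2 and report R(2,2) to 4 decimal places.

0.8919

R(0,0) (trapezoid, 1 panel, h=2.3000): 0.283184
R(1,0) (trapezoid, 2 panels, h=1.1500): 0.734379
R(2,0) (trapezoid, 4 panels, h=0.5750): 0.852177
R(1,1) = 0.734379 + (0.734379 − 0.283184)/3 = 0.884777
R(2,1) = 0.852177 + (0.852177 − 0.734379)/3 = 0.891443
R(2,2) = 0.891443 + (0.891443 − 0.884777)/15 = 0.891887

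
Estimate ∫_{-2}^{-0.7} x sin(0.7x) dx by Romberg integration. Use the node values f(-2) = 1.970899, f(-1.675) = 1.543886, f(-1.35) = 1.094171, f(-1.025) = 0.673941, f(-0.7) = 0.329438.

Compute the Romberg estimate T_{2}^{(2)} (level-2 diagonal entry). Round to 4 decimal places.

T_{0}^{(0)} (trapezoid, 1 panel, h=1.3000): 1.495219
T_{1}^{(0)} (trapezoid, 2 panels, h=0.6500): 1.458821
T_{2}^{(0)} (trapezoid, 4 panels, h=0.3250): 1.450204
T_{1}^{(1)} = 1.458821 + (1.458821 − 1.495219)/3 = 1.446688
T_{2}^{(1)} = 1.450204 + (1.450204 − 1.458821)/3 = 1.447332
T_{2}^{(2)} = 1.447332 + (1.447332 − 1.446688)/15 = 1.447375

1.4474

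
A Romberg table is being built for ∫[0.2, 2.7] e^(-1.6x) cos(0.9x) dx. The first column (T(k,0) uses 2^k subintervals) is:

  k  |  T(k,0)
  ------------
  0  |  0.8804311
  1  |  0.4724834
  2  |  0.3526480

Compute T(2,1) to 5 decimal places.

0.31270

Richardson extrapolation on the trapezoidal column (denominator 4−1=3):
T(2,1) = (4·0.3526480 − 0.4724834) / 3 = 0.3127029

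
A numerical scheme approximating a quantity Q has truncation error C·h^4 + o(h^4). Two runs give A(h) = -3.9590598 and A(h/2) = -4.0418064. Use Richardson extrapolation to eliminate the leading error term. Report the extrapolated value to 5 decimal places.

-4.04732

Extrapolated value = (16·A(h/2) − A(h)) / (16 − 1)
= (16·(-4.0418064) − (-3.9590598)) / 15
= -60.7098426 / 15 = -4.0473228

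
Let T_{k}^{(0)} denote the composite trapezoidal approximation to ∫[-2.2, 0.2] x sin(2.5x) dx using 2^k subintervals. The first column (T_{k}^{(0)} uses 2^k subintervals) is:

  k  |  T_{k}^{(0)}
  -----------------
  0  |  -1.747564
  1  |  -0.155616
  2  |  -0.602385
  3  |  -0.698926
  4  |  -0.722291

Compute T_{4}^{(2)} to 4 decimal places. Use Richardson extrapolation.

-0.7300

Richardson extrapolation on the trapezoidal column (denominator 4−1=3):
T_{3}^{(1)} = -0.698926 + (-0.698926 − (-0.602385))/3 = -0.731106
T_{4}^{(1)} = -0.722291 + (-0.722291 − (-0.698926))/3 = -0.730079
T_{4}^{(2)} = (16·(-0.730079) − (-0.731106)) / 15 = -0.730011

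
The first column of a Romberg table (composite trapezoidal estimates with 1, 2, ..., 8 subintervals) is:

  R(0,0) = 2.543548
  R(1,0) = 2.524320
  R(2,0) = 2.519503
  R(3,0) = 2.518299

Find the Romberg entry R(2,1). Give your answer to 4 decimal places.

2.5179

Richardson extrapolation on the trapezoidal column (denominator 4−1=3):
R(2,1) = (4·2.519503 − 2.524320) / 3 = 2.517897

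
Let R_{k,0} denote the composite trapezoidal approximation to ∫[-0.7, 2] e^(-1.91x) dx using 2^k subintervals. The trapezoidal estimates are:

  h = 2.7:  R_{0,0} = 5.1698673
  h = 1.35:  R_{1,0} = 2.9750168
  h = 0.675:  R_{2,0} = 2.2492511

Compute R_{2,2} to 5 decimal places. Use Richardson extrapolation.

1.99159

R_{1,1} = 2.9750168 + (2.9750168 − 5.1698673)/3 = 2.2434000
R_{2,1} = (4·2.2492511 − 2.9750168) / 3 = 2.0073292
R_{2,2} = (16·2.0073292 − 2.2434000) / 15 = 1.9915911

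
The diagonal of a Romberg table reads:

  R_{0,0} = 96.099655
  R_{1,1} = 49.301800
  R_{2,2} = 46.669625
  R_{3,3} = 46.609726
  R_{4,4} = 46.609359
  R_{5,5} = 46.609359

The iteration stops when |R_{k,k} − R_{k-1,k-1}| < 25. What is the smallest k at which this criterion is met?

k = 2

|R_{1,1} − R_{0,0}| = 46.797855 ≥ 25
|R_{2,2} − R_{1,1}| = 2.632175 < 25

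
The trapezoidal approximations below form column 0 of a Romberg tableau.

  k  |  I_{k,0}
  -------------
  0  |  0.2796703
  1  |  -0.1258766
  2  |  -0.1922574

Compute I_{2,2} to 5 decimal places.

-0.21127

Richardson extrapolation on the trapezoidal column (denominator 4−1=3):
I_{1,1} = -0.1258766 + (-0.1258766 − 0.2796703)/3 = -0.2610589
I_{2,1} = -0.1922574 + (-0.1922574 − (-0.1258766))/3 = -0.2143843
I_{2,2} = -0.2143843 + (-0.2143843 − (-0.2610589))/15 = -0.2112727
(Column j=1 coincides with Simpson's rule on the same nodes.)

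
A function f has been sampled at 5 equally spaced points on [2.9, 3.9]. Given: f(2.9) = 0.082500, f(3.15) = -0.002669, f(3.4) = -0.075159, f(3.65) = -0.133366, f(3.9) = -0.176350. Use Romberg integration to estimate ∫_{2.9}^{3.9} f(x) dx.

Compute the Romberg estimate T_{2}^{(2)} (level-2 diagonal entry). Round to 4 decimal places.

T_{0}^{(0)} (trapezoid, 1 panel, h=1.0000): -0.046925
T_{1}^{(0)} (trapezoid, 2 panels, h=0.5000): -0.061042
T_{2}^{(0)} (trapezoid, 4 panels, h=0.2500): -0.064530
T_{1}^{(1)} = -0.061042 + (-0.061042 − (-0.046925))/3 = -0.065748
T_{2}^{(1)} = -0.064530 + (-0.064530 − (-0.061042))/3 = -0.065693
T_{2}^{(2)} = -0.065693 + (-0.065693 − (-0.065748))/15 = -0.065689

-0.0657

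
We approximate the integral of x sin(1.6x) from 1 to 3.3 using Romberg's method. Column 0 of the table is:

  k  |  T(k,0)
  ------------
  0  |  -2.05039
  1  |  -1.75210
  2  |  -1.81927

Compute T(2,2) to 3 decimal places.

-1.854

Richardson extrapolation on the trapezoidal column (denominator 4−1=3):
T(1,1) = (4·(-1.75210) − (-2.05039)) / 3 = -1.65267
T(2,1) = -1.81927 + (-1.81927 − (-1.75210))/3 = -1.84166
T(2,2) = -1.84166 + (-1.84166 − (-1.65267))/15 = -1.85426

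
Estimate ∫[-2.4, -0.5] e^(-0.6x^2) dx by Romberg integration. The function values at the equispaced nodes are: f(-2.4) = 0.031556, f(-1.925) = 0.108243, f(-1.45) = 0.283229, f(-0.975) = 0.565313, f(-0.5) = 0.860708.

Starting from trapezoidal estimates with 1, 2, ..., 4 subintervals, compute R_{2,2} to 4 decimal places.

R_{0,0} (trapezoid, 1 panel, h=1.9000): 0.847651
R_{1,0} (trapezoid, 2 panels, h=0.9500): 0.692893
R_{2,0} (trapezoid, 4 panels, h=0.4750): 0.666386
R_{1,1} = 0.692893 + (0.692893 − 0.847651)/3 = 0.641307
R_{2,1} = 0.666386 + (0.666386 − 0.692893)/3 = 0.657550
R_{2,2} = 0.657550 + (0.657550 − 0.641307)/15 = 0.658633

0.6586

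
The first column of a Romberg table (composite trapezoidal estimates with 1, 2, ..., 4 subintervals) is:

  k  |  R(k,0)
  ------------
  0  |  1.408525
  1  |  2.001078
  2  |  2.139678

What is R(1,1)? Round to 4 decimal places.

Richardson extrapolation on the trapezoidal column (denominator 4−1=3):
R(1,1) = 2.001078 + (2.001078 − 1.408525)/3 = 2.198596

2.1986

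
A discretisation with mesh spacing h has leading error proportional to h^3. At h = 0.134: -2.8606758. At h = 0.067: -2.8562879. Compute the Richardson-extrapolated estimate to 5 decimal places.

The leading error scales as h^3; refining by a factor of 2 reduces it by 2^3 = 8.
Extrapolated value = (8·A(h/2) − A(h)) / (8 − 1)
= (8·(-2.8562879) − (-2.8606758)) / 7
= -19.9896274 / 7 = -2.8556611

-2.85566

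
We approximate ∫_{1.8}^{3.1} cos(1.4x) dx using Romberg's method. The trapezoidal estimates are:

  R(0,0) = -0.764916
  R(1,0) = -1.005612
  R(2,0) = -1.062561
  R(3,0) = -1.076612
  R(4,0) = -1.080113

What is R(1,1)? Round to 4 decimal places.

Richardson extrapolation on the trapezoidal column (denominator 4−1=3):
R(1,1) = -1.005612 + (-1.005612 − (-0.764916))/3 = -1.085844

-1.0858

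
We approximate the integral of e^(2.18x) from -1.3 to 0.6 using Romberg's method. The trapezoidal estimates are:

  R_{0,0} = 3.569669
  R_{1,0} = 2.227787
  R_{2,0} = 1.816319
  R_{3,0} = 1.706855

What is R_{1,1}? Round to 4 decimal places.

Richardson extrapolation on the trapezoidal column (denominator 4−1=3):
R_{1,1} = (4·2.227787 − 3.569669) / 3 = 1.780493

1.7805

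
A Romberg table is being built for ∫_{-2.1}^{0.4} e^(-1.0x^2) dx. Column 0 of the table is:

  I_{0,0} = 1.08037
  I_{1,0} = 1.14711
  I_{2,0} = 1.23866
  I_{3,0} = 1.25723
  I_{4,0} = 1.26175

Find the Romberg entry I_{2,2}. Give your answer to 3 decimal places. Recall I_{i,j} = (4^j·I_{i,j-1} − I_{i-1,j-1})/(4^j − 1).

I_{1,1} = 1.14711 + (1.14711 − 1.08037)/3 = 1.16936
I_{2,1} = 1.23866 + (1.23866 − 1.14711)/3 = 1.26918
I_{2,2} = 1.26918 + (1.26918 − 1.16936)/15 = 1.27583

1.276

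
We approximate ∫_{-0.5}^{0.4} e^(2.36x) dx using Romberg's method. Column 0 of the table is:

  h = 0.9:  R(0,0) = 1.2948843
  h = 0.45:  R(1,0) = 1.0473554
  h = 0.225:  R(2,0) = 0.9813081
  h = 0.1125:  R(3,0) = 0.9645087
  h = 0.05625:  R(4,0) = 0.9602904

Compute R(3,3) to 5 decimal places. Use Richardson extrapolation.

0.95888

R(1,1) = (4·1.0473554 − 1.2948843) / 3 = 0.9648458
R(2,1) = (4·0.9813081 − 1.0473554) / 3 = 0.9592923
R(3,1) = (4·0.9645087 − 0.9813081) / 3 = 0.9589089
R(2,2) = (16·0.9592923 − 0.9648458) / 15 = 0.9589221
R(3,2) = (16·0.9589089 − 0.9592923) / 15 = 0.9588833
R(3,3) = 0.9588833 + (0.9588833 − 0.9589221)/63 = 0.9588827
(Column j=1 coincides with Simpson's rule on the same nodes.)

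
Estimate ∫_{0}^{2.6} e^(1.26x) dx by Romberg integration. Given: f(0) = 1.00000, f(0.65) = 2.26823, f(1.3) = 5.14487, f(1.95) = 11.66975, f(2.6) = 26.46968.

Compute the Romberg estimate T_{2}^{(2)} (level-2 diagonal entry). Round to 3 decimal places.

20.223

T_{0}^{(0)} (trapezoid, 1 panel, h=2.6000): 35.71058
T_{1}^{(0)} (trapezoid, 2 panels, h=1.3000): 24.54362
T_{2}^{(0)} (trapezoid, 4 panels, h=0.6500): 21.33150
T_{1}^{(1)} = 24.54362 + (24.54362 − 35.71058)/3 = 20.82130
T_{2}^{(1)} = 21.33150 + (21.33150 − 24.54362)/3 = 20.26079
T_{2}^{(2)} = 20.26079 + (20.26079 − 20.82130)/15 = 20.22342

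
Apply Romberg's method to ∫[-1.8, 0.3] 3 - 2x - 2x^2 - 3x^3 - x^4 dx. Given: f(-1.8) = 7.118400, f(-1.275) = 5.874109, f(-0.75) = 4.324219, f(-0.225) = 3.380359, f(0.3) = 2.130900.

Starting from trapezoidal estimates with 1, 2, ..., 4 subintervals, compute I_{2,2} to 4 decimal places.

I_{0,0} (trapezoid, 1 panel, h=2.1000): 9.711765
I_{1,0} (trapezoid, 2 panels, h=1.0500): 9.396312
I_{2,0} (trapezoid, 4 panels, h=0.5250): 9.556752
I_{1,1} = 9.396312 + (9.396312 − 9.711765)/3 = 9.291161
I_{2,1} = 9.556752 + (9.556752 − 9.396312)/3 = 9.610232
I_{2,2} = 9.610232 + (9.610232 − 9.291161)/15 = 9.631503

9.6315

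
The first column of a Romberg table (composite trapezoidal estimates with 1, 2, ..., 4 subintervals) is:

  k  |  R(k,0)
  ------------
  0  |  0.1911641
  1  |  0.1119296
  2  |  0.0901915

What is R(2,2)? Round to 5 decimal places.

0.08277

Richardson extrapolation on the trapezoidal column (denominator 4−1=3):
R(1,1) = 0.1119296 + (0.1119296 − 0.1911641)/3 = 0.0855181
R(2,1) = (4·0.0901915 − 0.1119296) / 3 = 0.0829455
R(2,2) = 0.0829455 + (0.0829455 − 0.0855181)/15 = 0.0827740
(Column j=1 coincides with Simpson's rule on the same nodes.)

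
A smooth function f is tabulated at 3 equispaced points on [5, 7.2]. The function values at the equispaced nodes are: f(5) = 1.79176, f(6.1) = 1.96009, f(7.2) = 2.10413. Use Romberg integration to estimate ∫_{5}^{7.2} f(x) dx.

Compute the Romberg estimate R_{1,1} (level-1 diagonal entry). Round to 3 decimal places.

R_{0,0} (trapezoid, 1 panel, h=2.2000): 4.28548
R_{1,0} (trapezoid, 2 panels, h=1.1000): 4.29884
R_{1,1} = 4.29884 + (4.29884 − 4.28548)/3 = 4.30329

4.303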